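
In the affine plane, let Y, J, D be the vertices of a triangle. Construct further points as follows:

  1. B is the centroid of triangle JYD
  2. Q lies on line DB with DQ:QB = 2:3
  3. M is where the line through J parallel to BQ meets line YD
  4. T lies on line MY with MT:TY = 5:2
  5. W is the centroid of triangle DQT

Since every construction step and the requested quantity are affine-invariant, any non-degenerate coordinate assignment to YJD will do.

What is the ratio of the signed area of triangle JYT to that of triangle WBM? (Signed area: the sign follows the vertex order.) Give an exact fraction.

Work in coordinates with Y = (0, 0), J = (1, 0), D = (0, 1).
1. B is the centroid of triangle JYD ⇒ B = (1/3, 1/3)
2. Q lies on line DB with DQ:QB = 2:3 ⇒ Q = (2/15, 11/15)
3. M is where the line through J parallel to BQ meets line YD ⇒ M = (0, 2)
4. T lies on line MY with MT:TY = 5:2 ⇒ T = (0, 4/7)
5. W is the centroid of triangle DQT ⇒ W = (2/45, 242/315)
2·[JYT] = -4/7, 2·[WBM] = 106/315
[JYT]:[WBM] = -4/7:106/315 = -90/53

[JYT]:[WBM] = -90/53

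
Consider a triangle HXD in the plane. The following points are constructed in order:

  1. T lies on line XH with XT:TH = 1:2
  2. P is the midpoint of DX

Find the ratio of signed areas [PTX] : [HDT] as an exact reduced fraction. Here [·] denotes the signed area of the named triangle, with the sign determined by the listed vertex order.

Set H = (0, 0), X = (1, 0), D = (0, 1); any affine frame gives the same invariant.
1. T lies on line XH with XT:TH = 1:2 ⇒ T = (2/3, 0)
2. P is the midpoint of DX ⇒ P = (1/2, 1/2)
2·[PTX] = 1/6, 2·[HDT] = -2/3
[PTX]:[HDT] = 1/6:-2/3 = -1/4

[PTX]:[HDT] = -1/4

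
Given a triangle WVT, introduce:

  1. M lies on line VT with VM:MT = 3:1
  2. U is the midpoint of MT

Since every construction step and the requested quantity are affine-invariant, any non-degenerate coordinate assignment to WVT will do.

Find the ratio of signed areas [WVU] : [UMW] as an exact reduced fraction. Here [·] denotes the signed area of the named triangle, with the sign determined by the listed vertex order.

Work in coordinates with W = (0, 0), V = (1, 0), T = (0, 1).
1. M lies on line VT with VM:MT = 3:1 ⇒ M = (1/4, 3/4)
2. U is the midpoint of MT ⇒ U = (1/8, 7/8)
2·[WVU] = 7/8, 2·[UMW] = -1/8
[WVU]:[UMW] = 7/8:-1/8 = -7

[WVU]:[UMW] = -7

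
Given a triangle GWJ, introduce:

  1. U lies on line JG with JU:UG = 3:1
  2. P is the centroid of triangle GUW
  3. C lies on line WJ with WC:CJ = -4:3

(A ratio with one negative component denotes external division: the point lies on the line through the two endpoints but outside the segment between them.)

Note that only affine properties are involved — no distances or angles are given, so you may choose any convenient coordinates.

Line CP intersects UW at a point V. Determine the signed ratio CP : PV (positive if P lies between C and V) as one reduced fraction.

CP:PV = -37

Assign G = (0, 0), W = (1, 0), J = (0, 1) — the answer is frame-independent, so this choice is without loss of generality.
1. U lies on line JG with JU:UG = 3:1 ⇒ U = (0, 1/4)
2. P is the centroid of triangle GUW ⇒ P = (1/3, 1/12)
3. C lies on line WJ with WC:CJ = -4:3 ⇒ C = (-3, 4)
line CP meets UW at V = (9/37, 7/37)
P = C + t·(V−C) with t = 37/36, so CP:PV = 37/36:-1/36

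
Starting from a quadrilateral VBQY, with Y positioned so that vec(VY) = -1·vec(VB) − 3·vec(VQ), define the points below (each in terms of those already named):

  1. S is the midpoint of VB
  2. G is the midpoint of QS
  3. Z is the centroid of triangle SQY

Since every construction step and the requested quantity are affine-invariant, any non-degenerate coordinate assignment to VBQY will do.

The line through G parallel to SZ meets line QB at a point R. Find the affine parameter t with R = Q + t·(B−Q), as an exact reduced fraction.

t = 3/8

Work in coordinates with V = (0, 0), B = (1, 0), Q = (0, 1), Y = (-1, -3).
1. S is the midpoint of VB ⇒ S = (1/2, 0)
2. G is the midpoint of QS ⇒ G = (1/4, 1/2)
3. Z is the centroid of triangle SQY ⇒ Z = (-1/6, -2/3)
through G parallel to SZ: direction (-2/3, -2/3); meets QB at R = (3/8, 5/8)
R = Q + t·(B−Q) with t = 3/8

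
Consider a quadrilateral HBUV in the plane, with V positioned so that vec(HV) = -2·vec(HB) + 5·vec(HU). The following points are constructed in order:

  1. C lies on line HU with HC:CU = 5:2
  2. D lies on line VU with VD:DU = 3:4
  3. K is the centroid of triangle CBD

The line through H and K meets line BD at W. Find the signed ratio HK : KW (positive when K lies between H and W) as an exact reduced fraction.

Set H = (0, 0), B = (1, 0), U = (0, 1), V = (-2, 5); any affine frame gives the same invariant.
1. C lies on line HU with HC:CU = 5:2 ⇒ C = (0, 5/7)
2. D lies on line VU with VD:DU = 3:4 ⇒ D = (-8/7, 23/7)
3. K is the centroid of triangle CBD ⇒ K = (-1/21, 4/3)
line HK meets BD at W = (-23/397, 644/397)
K = H + t·(W−H) with t = 397/483, so HK:KW = 397/483:86/483

HK:KW = 397/86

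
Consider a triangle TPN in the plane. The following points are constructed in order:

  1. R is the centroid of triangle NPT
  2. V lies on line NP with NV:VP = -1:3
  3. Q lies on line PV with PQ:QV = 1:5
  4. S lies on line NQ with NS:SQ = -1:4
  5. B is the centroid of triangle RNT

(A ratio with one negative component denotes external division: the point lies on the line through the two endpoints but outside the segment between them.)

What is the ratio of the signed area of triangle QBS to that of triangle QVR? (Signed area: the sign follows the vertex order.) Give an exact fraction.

Assign T = (0, 0), P = (1, 0), N = (0, 1) — the answer is frame-independent, so this choice is without loss of generality.
1. R is the centroid of triangle NPT ⇒ R = (1/3, 1/3)
2. V lies on line NP with NV:VP = -1:3 ⇒ V = (-1/2, 3/2)
3. Q lies on line PV with PQ:QV = 1:5 ⇒ Q = (3/4, 1/4)
4. S lies on line NQ with NS:SQ = -1:4 ⇒ S = (-1/4, 5/4)
5. B is the centroid of triangle RNT ⇒ B = (1/9, 4/9)
2·[QBS] = -4/9, 2·[QVR] = 5/12
[QBS]:[QVR] = -4/9:5/12 = -16/15

[QBS]:[QVR] = -16/15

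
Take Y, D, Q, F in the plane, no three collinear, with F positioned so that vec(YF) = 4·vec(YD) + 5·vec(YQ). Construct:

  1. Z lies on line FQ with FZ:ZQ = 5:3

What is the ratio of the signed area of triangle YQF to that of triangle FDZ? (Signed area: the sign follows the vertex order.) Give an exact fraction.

[YQF]:[FDZ] = 4/5

Assign Y = (0, 0), D = (1, 0), Q = (0, 1), F = (4, 5) — the answer is frame-independent, so this choice is without loss of generality.
1. Z lies on line FQ with FZ:ZQ = 5:3 ⇒ Z = (3/2, 5/2)
2·[YQF] = -4, 2·[FDZ] = -5
[YQF]:[FDZ] = -4:-5 = 4/5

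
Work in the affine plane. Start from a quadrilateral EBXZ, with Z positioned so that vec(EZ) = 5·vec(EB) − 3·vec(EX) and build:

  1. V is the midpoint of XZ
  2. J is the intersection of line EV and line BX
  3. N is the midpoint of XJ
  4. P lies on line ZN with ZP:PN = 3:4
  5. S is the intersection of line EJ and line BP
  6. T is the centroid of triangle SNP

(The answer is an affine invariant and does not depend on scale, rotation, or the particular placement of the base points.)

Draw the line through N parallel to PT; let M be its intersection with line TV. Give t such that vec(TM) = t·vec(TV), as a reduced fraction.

Work in coordinates with E = (0, 0), B = (1, 0), X = (0, 1), Z = (5, -3).
1. V is the midpoint of XZ ⇒ V = (5/2, -1)
2. J is the intersection of line EV and line BX ⇒ J = (5/3, -2/3)
3. N is the midpoint of XJ ⇒ N = (5/6, 1/6)
4. P lies on line ZN with ZP:PN = 3:4 ⇒ P = (45/14, -23/14)
5. S is the intersection of line EJ and line BP ⇒ S = (115/53, -46/53)
6. T is the centroid of triangle SNP ⇒ T = (6920/3339, -2609/3339)
through N parallel to PT: direction (-7625/6678, 5753/6678); meets TV at M = (2250740/1058463, -856253/1058463)
M = T + t·(V−T) with t = 40/317

t = 40/317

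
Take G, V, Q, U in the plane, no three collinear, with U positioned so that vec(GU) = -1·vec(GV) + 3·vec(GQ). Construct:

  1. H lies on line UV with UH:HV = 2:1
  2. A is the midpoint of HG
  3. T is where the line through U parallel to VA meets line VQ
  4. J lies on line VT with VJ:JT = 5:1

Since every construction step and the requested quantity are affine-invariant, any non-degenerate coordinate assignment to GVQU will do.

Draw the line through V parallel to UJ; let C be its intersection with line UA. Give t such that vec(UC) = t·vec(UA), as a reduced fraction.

t = 15/14

Work in coordinates with G = (0, 0), V = (1, 0), Q = (0, 1), U = (-1, 3).
1. H lies on line UV with UH:HV = 2:1 ⇒ H = (1/3, 1)
2. A is the midpoint of HG ⇒ A = (1/6, 1/2)
3. T is where the line through U parallel to VA meets line VQ ⇒ T = (-7/2, 9/2)
4. J lies on line VT with VJ:JT = 5:1 ⇒ J = (-11/4, 15/4)
through V parallel to UJ: direction (-7/4, 3/4); meets UA at C = (1/4, 9/28)
C = U + t·(A−U) with t = 15/14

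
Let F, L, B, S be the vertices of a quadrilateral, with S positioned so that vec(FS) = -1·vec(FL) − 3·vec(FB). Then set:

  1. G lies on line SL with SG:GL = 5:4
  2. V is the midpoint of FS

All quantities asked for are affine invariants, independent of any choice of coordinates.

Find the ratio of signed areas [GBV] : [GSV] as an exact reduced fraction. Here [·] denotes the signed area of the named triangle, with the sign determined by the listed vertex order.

Assign F = (0, 0), L = (1, 0), B = (0, 1), S = (-1, -3) — the answer is frame-independent, so this choice is without loss of generality.
1. G lies on line SL with SG:GL = 5:4 ⇒ G = (1/9, -4/3)
2. V is the midpoint of FS ⇒ V = (-1/2, -3/2)
2·[GBV] = 13/9, 2·[GSV] = -5/6
[GBV]:[GSV] = 13/9:-5/6 = -26/15

[GBV]:[GSV] = -26/15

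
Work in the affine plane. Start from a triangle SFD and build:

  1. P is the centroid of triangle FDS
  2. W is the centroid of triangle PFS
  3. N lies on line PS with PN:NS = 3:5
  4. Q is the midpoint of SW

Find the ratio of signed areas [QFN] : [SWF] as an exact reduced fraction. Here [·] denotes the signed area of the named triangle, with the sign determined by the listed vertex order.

Work in coordinates with S = (0, 0), F = (1, 0), D = (0, 1).
1. P is the centroid of triangle FDS ⇒ P = (1/3, 1/3)
2. W is the centroid of triangle PFS ⇒ W = (4/9, 1/9)
3. N lies on line PS with PN:NS = 3:5 ⇒ N = (5/24, 5/24)
4. Q is the midpoint of SW ⇒ Q = (2/9, 1/18)
2·[QFN] = 17/144, 2·[SWF] = -1/9
[QFN]:[SWF] = 17/144:-1/9 = -17/16

[QFN]:[SWF] = -17/16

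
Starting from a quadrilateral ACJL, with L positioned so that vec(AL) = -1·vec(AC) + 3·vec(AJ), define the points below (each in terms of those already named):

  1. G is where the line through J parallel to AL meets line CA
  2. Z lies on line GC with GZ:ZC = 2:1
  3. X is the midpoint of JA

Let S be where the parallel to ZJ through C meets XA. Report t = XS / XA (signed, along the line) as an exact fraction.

Work in coordinates with A = (0, 0), C = (1, 0), J = (0, 1), L = (-1, 3).
1. G is where the line through J parallel to AL meets line CA ⇒ G = (1/3, 0)
2. Z lies on line GC with GZ:ZC = 2:1 ⇒ Z = (7/9, 0)
3. X is the midpoint of JA ⇒ X = (0, 1/2)
through C parallel to ZJ: direction (-7/9, 1); meets XA at S = (0, 9/7)
S = X + t·(A−X) with t = -11/7

t = -11/7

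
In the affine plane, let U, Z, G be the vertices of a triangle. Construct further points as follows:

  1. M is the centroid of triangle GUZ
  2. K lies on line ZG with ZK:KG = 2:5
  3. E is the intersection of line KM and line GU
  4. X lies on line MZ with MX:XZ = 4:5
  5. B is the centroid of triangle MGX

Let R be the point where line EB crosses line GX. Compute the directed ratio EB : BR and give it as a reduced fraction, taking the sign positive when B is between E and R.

Assign U = (0, 0), Z = (1, 0), G = (0, 1) — the answer is frame-independent, so this choice is without loss of generality.
1. M is the centroid of triangle GUZ ⇒ M = (1/3, 1/3)
2. K lies on line ZG with ZK:KG = 2:5 ⇒ K = (5/7, 2/7)
3. E is the intersection of line KM and line GU ⇒ E = (0, 3/8)
4. X lies on line MZ with MX:XZ = 4:5 ⇒ X = (17/27, 5/27)
5. B is the centroid of triangle MGX ⇒ B = (26/81, 41/81)
line EB meets GX at R = (2210/6021, 3161/6021)
B = E + t·(R−E) with t = 223/255, so EB:BR = 223/255:32/255

EB:BR = 223/32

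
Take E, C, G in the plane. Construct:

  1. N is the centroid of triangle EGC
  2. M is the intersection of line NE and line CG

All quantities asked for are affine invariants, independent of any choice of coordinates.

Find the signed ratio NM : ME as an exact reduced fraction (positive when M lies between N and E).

Assign E = (0, 0), C = (1, 0), G = (0, 1) — the answer is frame-independent, so this choice is without loss of generality.
1. N is the centroid of triangle EGC ⇒ N = (1/3, 1/3)
2. M is the intersection of line NE and line CG ⇒ M = (1/2, 1/2)
M = N + t·(E−N) with t = -1/2, so NM:ME = t:(1−t) = -1/2:3/2

NM:ME = -1/3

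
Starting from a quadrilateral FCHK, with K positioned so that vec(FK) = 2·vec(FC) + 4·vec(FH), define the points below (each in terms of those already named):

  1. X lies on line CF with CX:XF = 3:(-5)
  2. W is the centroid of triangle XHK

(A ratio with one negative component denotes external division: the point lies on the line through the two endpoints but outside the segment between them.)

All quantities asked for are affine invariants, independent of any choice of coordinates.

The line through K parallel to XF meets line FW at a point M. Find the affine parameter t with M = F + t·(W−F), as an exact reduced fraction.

t = 12/5

Choose coordinates F = (0, 0), C = (1, 0), H = (0, 1), K = (2, 4).
1. X lies on line CF with CX:XF = 3:(-5) ⇒ X = (5/2, 0)
2. W is the centroid of triangle XHK ⇒ W = (3/2, 5/3)
through K parallel to XF: direction (-5/2, 0); meets FW at M = (18/5, 4)
M = F + t·(W−F) with t = 12/5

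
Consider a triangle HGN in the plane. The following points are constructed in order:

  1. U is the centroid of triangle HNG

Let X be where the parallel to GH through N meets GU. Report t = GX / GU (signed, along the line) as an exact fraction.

Choose coordinates H = (0, 0), G = (1, 0), N = (0, 1).
1. U is the centroid of triangle HNG ⇒ U = (1/3, 1/3)
through N parallel to GH: direction (-1, 0); meets GU at X = (-1, 1)
X = G + t·(U−G) with t = 3

t = 3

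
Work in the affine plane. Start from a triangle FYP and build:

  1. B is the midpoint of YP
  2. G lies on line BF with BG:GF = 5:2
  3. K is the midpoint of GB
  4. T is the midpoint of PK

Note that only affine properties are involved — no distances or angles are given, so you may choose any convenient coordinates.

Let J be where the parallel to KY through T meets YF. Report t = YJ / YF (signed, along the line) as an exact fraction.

t = -5/9

Assign F = (0, 0), Y = (1, 0), P = (0, 1) — the answer is frame-independent, so this choice is without loss of generality.
1. B is the midpoint of YP ⇒ B = (1/2, 1/2)
2. G lies on line BF with BG:GF = 5:2 ⇒ G = (1/7, 1/7)
3. K is the midpoint of GB ⇒ K = (9/28, 9/28)
4. T is the midpoint of PK ⇒ T = (9/56, 37/56)
through T parallel to KY: direction (19/28, -9/28); meets YF at J = (14/9, 0)
J = Y + t·(F−Y) with t = -5/9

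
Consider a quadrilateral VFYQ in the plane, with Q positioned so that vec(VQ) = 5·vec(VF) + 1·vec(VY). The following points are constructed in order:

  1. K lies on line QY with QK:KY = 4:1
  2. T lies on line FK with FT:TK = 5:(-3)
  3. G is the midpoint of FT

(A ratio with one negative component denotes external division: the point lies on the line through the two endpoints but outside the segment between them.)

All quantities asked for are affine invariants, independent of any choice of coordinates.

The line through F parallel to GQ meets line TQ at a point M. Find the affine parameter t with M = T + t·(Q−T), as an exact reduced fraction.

Set V = (0, 0), F = (1, 0), Y = (0, 1), Q = (5, 1); any affine frame gives the same invariant.
1. K lies on line QY with QK:KY = 4:1 ⇒ K = (1, 1)
2. T lies on line FK with FT:TK = 5:(-3) ⇒ T = (1, 5/2)
3. G is the midpoint of FT ⇒ G = (1, 5/4)
through F parallel to GQ: direction (4, -1/4); meets TQ at M = (9, -1/2)
M = T + t·(Q−T) with t = 2

t = 2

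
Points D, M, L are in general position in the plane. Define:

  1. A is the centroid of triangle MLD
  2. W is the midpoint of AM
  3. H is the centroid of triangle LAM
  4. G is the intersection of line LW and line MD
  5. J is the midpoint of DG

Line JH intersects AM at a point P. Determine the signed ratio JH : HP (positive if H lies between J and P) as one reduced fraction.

JH:HP = -14/5

Choose coordinates D = (0, 0), M = (1, 0), L = (0, 1).
1. A is the centroid of triangle MLD ⇒ A = (1/3, 1/3)
2. W is the midpoint of AM ⇒ W = (2/3, 1/6)
3. H is the centroid of triangle LAM ⇒ H = (4/9, 4/9)
4. G is the intersection of line LW and line MD ⇒ G = (4/5, 0)
5. J is the midpoint of DG ⇒ J = (2/5, 0)
line JH meets AM at P = (3/7, 2/7)
H = J + t·(P−J) with t = 14/9, so JH:HP = 14/9:-5/9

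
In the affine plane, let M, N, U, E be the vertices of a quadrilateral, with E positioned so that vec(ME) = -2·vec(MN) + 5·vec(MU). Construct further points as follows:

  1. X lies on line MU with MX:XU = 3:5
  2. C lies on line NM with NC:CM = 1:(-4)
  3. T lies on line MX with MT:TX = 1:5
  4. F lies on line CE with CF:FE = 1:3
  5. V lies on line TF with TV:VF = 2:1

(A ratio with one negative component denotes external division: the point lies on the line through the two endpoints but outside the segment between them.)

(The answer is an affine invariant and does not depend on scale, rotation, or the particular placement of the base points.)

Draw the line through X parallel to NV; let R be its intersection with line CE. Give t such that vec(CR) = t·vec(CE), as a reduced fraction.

t = -64/35

Work in coordinates with M = (0, 0), N = (1, 0), U = (0, 1), E = (-2, 5).
1. X lies on line MU with MX:XU = 3:5 ⇒ X = (0, 3/8)
2. C lies on line NM with NC:CM = 1:(-4) ⇒ C = (4/3, 0)
3. T lies on line MX with MT:TX = 1:5 ⇒ T = (0, 1/16)
4. F lies on line CE with CF:FE = 1:3 ⇒ F = (1/2, 5/4)
5. V lies on line TF with TV:VF = 2:1 ⇒ V = (1/3, 41/48)
through X parallel to NV: direction (-2/3, 41/48); meets CE at R = (52/7, -64/7)
R = C + t·(E−C) with t = -64/35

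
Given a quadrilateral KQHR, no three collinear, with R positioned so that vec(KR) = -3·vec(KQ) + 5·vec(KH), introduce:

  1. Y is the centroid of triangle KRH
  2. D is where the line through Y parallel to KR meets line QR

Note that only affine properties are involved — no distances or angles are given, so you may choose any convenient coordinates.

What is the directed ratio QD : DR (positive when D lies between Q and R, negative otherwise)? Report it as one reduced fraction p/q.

Work in coordinates with K = (0, 0), Q = (1, 0), H = (0, 1), R = (-3, 5).
1. Y is the centroid of triangle KRH ⇒ Y = (-1, 2)
2. D is where the line through Y parallel to KR meets line QR ⇒ D = (-11/5, 4)
D = Q + t·(R−Q) with t = 4/5, so QD:DR = t:(1−t) = 4/5:1/5

QD:DR = 4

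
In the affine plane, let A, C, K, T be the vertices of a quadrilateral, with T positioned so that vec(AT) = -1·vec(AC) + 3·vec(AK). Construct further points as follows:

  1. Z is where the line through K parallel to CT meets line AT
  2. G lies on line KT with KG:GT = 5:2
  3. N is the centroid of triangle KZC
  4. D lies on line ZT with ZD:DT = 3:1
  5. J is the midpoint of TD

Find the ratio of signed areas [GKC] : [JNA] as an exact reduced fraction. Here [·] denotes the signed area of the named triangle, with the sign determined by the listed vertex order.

Work in coordinates with A = (0, 0), C = (1, 0), K = (0, 1), T = (-1, 3).
1. Z is where the line through K parallel to CT meets line AT ⇒ Z = (-2/3, 2)
2. G lies on line KT with KG:GT = 5:2 ⇒ G = (-5/7, 17/7)
3. N is the centroid of triangle KZC ⇒ N = (1/9, 1)
4. D lies on line ZT with ZD:DT = 3:1 ⇒ D = (-11/12, 11/4)
5. J is the midpoint of TD ⇒ J = (-23/24, 23/8)
2·[GKC] = 5/7, 2·[JNA] = -23/18
[GKC]:[JNA] = 5/7:-23/18 = -90/161

[GKC]:[JNA] = -90/161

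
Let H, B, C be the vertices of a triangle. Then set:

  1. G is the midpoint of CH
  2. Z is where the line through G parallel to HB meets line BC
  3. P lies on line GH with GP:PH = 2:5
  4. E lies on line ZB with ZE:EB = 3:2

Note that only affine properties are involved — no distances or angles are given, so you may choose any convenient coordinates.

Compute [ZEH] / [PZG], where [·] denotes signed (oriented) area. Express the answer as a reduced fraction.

[ZEH]:[PZG] = -21/5

Assign H = (0, 0), B = (1, 0), C = (0, 1) — the answer is frame-independent, so this choice is without loss of generality.
1. G is the midpoint of CH ⇒ G = (0, 1/2)
2. Z is where the line through G parallel to HB meets line BC ⇒ Z = (1/2, 1/2)
3. P lies on line GH with GP:PH = 2:5 ⇒ P = (0, 5/14)
4. E lies on line ZB with ZE:EB = 3:2 ⇒ E = (4/5, 1/5)
2·[ZEH] = -3/10, 2·[PZG] = 1/14
[ZEH]:[PZG] = -3/10:1/14 = -21/5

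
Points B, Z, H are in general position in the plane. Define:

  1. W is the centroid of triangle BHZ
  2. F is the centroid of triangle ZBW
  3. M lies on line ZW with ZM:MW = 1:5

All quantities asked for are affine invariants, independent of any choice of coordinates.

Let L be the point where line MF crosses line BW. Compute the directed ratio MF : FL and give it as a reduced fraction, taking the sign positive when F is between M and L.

Assign B = (0, 0), Z = (1, 0), H = (0, 1) — the answer is frame-independent, so this choice is without loss of generality.
1. W is the centroid of triangle BHZ ⇒ W = (1/3, 1/3)
2. F is the centroid of triangle ZBW ⇒ F = (4/9, 1/9)
3. M lies on line ZW with ZM:MW = 1:5 ⇒ M = (8/9, 1/18)
line MF meets BW at L = (4/27, 4/27)
F = M + t·(L−M) with t = 3/5, so MF:FL = 3/5:2/5

MF:FL = 3/2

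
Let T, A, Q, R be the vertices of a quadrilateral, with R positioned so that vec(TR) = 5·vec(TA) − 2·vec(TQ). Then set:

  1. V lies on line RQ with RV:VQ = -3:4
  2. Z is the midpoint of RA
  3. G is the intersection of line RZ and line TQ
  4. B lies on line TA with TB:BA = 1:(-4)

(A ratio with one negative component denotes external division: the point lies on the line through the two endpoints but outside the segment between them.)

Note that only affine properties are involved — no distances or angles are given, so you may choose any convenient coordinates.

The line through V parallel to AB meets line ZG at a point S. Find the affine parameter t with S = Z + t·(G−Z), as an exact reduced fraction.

Set T = (0, 0), A = (1, 0), Q = (0, 1), R = (5, -2); any affine frame gives the same invariant.
1. V lies on line RQ with RV:VQ = -3:4 ⇒ V = (20, -11)
2. Z is the midpoint of RA ⇒ Z = (3, -1)
3. G is the intersection of line RZ and line TQ ⇒ G = (0, 1/2)
4. B lies on line TA with TB:BA = 1:(-4) ⇒ B = (-1/3, 0)
through V parallel to AB: direction (-4/3, 0); meets ZG at S = (23, -11)
S = Z + t·(G−Z) with t = -20/3

t = -20/3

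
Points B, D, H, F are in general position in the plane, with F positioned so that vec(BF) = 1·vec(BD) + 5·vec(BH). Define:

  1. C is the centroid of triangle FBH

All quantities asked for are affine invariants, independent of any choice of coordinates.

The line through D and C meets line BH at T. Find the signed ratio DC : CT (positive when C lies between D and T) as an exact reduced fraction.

DC:CT = 2

Assign B = (0, 0), D = (1, 0), H = (0, 1), F = (1, 5) — the answer is frame-independent, so this choice is without loss of generality.
1. C is the centroid of triangle FBH ⇒ C = (1/3, 2)
line DC meets BH at T = (0, 3)
C = D + t·(T−D) with t = 2/3, so DC:CT = 2/3:1/3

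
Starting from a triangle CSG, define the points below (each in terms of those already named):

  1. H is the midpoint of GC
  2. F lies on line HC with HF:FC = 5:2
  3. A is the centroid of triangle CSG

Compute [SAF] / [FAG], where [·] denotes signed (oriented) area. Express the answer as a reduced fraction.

Assign C = (0, 0), S = (1, 0), G = (0, 1) — the answer is frame-independent, so this choice is without loss of generality.
1. H is the midpoint of GC ⇒ H = (0, 1/2)
2. F lies on line HC with HF:FC = 5:2 ⇒ F = (0, 1/7)
3. A is the centroid of triangle CSG ⇒ A = (1/3, 1/3)
2·[SAF] = 5/21, 2·[FAG] = 2/7
[SAF]:[FAG] = 5/21:2/7 = 5/6

[SAF]:[FAG] = 5/6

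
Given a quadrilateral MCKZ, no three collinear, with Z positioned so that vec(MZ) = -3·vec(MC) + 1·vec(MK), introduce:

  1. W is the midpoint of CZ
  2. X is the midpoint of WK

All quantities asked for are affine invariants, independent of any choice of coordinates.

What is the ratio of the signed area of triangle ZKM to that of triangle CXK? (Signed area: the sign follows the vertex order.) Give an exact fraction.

Assign M = (0, 0), C = (1, 0), K = (0, 1), Z = (-3, 1) — the answer is frame-independent, so this choice is without loss of generality.
1. W is the midpoint of CZ ⇒ W = (-1, 1/2)
2. X is the midpoint of WK ⇒ X = (-1/2, 3/4)
2·[ZKM] = -3, 2·[CXK] = -3/4
[ZKM]:[CXK] = -3:-3/4 = 4

[ZKM]:[CXK] = 4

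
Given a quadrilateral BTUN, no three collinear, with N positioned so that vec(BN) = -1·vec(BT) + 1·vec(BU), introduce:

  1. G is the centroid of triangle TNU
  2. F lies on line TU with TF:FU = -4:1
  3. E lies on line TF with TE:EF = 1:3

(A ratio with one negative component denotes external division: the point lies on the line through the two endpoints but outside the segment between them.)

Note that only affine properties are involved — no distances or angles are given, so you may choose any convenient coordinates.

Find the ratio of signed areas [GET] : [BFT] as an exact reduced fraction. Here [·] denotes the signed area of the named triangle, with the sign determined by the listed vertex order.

Work in coordinates with B = (0, 0), T = (1, 0), U = (0, 1), N = (-1, 1).
1. G is the centroid of triangle TNU ⇒ G = (0, 2/3)
2. F lies on line TU with TF:FU = -4:1 ⇒ F = (-1/3, 4/3)
3. E lies on line TF with TE:EF = 1:3 ⇒ E = (2/3, 1/3)
2·[GET] = -1/9, 2·[BFT] = -4/3
[GET]:[BFT] = -1/9:-4/3 = 1/12

[GET]:[BFT] = 1/12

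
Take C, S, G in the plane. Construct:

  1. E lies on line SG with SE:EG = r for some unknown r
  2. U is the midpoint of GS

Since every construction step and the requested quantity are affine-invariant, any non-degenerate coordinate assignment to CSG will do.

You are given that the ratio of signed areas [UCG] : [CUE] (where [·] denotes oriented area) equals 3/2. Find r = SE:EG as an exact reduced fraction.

r = 1/5

Assign C = (0, 0), S = (1, 0), G = (0, 1) — the answer is frame-independent, so this choice is without loss of generality.
1. With SE:EG = r, write λ = r/(r+1) so E = S + λ·(G−S); E is affine-linear in λ
2. U is the midpoint of GS ⇒ U = (1/2, 1/2)
Every point depending on E is an affine combination of E and λ-independent points, so each such coordinate is linear in λ; the λ² term in each signed area is a multiple of (G−S)×(G−S) = 0, so 2·[UCG] and 2·[CUE] are each linear in λ. Evaluating at λ=0 and λ=1:
  2·[UCG] = -1/2,   2·[CUE] = λ − 1/2
So [UCG]:[CUE] = (-1/2) / (λ − 1/2). Setting this equal to 3/2:
  -1/2 = 3/2·(λ − 1/2)  ⇒  λ = 1/6
Then r = λ/(1−λ) = (1/6)/(5/6) = 1/5. Check: with r = 1/5, E = (5/6, 1/6) and [UCG]:[CUE] = 3/2 as required.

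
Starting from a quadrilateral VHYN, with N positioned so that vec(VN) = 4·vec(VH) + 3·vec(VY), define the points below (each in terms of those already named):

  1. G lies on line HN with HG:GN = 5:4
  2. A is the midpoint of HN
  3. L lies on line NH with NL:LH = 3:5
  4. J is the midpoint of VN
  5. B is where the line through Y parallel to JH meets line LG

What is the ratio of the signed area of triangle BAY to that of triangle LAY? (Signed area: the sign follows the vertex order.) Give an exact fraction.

Choose coordinates V = (0, 0), H = (1, 0), Y = (0, 1), N = (4, 3).
1. G lies on line HN with HG:GN = 5:4 ⇒ G = (8/3, 5/3)
2. A is the midpoint of HN ⇒ A = (5/2, 3/2)
3. L lies on line NH with NL:LH = 3:5 ⇒ L = (23/8, 15/8)
4. J is the midpoint of VN ⇒ J = (2, 3/2)
5. B is where the line through Y parallel to JH meets line LG ⇒ B = (-4, -5)
2·[BAY] = 13, 2·[LAY] = -3/4
[BAY]:[LAY] = 13:-3/4 = -52/3

[BAY]:[LAY] = -52/3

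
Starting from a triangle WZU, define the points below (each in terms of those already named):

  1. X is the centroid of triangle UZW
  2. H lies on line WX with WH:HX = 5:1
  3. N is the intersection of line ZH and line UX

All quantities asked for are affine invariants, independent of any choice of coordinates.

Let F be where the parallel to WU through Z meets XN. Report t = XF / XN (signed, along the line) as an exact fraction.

Set W = (0, 0), Z = (1, 0), U = (0, 1); any affine frame gives the same invariant.
1. X is the centroid of triangle UZW ⇒ X = (1/3, 1/3)
2. H lies on line WX with WH:HX = 5:1 ⇒ H = (5/18, 5/18)
3. N is the intersection of line ZH and line UX ⇒ N = (8/21, 5/21)
through Z parallel to WU: direction (0, 1); meets XN at F = (1, -1)
F = X + t·(N−X) with t = 14

t = 14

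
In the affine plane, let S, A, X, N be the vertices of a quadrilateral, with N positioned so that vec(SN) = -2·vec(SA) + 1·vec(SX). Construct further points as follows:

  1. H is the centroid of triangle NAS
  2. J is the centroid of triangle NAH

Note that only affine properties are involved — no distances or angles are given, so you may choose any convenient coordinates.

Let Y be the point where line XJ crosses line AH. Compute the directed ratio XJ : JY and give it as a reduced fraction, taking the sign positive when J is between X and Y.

Work in coordinates with S = (0, 0), A = (1, 0), X = (0, 1), N = (-2, 1).
1. H is the centroid of triangle NAS ⇒ H = (-1/3, 1/3)
2. J is the centroid of triangle NAH ⇒ J = (-4/9, 4/9)
line XJ meets AH at Y = (-1/2, 3/8)
J = X + t·(Y−X) with t = 8/9, so XJ:JY = 8/9:1/9

XJ:JY = 8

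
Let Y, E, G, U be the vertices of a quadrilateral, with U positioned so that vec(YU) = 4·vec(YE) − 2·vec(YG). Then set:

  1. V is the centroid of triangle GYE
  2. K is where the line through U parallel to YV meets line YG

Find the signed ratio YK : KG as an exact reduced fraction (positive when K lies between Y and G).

YK:KG = -6/7

Work in coordinates with Y = (0, 0), E = (1, 0), G = (0, 1), U = (4, -2).
1. V is the centroid of triangle GYE ⇒ V = (1/3, 1/3)
2. K is where the line through U parallel to YV meets line YG ⇒ K = (0, -6)
K = Y + t·(G−Y) with t = -6, so YK:KG = t:(1−t) = -6:7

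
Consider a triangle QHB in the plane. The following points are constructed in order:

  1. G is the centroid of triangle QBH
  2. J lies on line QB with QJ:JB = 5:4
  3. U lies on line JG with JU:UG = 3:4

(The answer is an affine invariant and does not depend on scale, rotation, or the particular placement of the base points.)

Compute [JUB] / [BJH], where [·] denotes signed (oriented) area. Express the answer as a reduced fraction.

Choose coordinates Q = (0, 0), H = (1, 0), B = (0, 1).
1. G is the centroid of triangle QBH ⇒ G = (1/3, 1/3)
2. J lies on line QB with QJ:JB = 5:4 ⇒ J = (0, 5/9)
3. U lies on line JG with JU:UG = 3:4 ⇒ U = (1/7, 29/63)
2·[JUB] = 4/63, 2·[BJH] = 4/9
[JUB]:[BJH] = 4/63:4/9 = 1/7

[JUB]:[BJH] = 1/7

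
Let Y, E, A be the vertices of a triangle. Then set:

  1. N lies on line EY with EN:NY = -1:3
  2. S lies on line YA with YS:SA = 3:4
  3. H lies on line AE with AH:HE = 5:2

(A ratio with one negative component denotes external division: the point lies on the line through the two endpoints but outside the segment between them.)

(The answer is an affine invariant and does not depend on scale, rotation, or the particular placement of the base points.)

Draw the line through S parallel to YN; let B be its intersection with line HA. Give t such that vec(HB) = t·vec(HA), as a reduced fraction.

t = 1/5

Work in coordinates with Y = (0, 0), E = (1, 0), A = (0, 1).
1. N lies on line EY with EN:NY = -1:3 ⇒ N = (3/2, 0)
2. S lies on line YA with YS:SA = 3:4 ⇒ S = (0, 3/7)
3. H lies on line AE with AH:HE = 5:2 ⇒ H = (5/7, 2/7)
through S parallel to YN: direction (3/2, 0); meets HA at B = (4/7, 3/7)
B = H + t·(A−H) with t = 1/5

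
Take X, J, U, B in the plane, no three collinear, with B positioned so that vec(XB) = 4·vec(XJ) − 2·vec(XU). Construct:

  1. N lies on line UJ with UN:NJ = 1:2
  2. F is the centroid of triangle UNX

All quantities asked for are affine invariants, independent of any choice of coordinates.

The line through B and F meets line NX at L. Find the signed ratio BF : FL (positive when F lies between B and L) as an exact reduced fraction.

Assign X = (0, 0), J = (1, 0), U = (0, 1), B = (4, -2) — the answer is frame-independent, so this choice is without loss of generality.
1. N lies on line UJ with UN:NJ = 1:2 ⇒ N = (1/3, 2/3)
2. F is the centroid of triangle UNX ⇒ F = (1/9, 5/9)
line BF meets NX at L = (22/93, 44/93)
F = B + t·(L−B) with t = 31/30, so BF:FL = 31/30:-1/30

BF:FL = -31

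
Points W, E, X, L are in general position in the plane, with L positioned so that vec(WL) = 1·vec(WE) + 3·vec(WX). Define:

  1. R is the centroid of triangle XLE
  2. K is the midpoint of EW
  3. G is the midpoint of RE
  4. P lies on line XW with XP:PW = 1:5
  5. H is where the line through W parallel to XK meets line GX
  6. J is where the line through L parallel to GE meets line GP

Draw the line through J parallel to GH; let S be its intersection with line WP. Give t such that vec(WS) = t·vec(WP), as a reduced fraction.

t = 132/95

Choose coordinates W = (0, 0), E = (1, 0), X = (0, 1), L = (1, 3).
1. R is the centroid of triangle XLE ⇒ R = (2/3, 4/3)
2. K is the midpoint of EW ⇒ K = (1/2, 0)
3. G is the midpoint of RE ⇒ G = (5/6, 2/3)
4. P lies on line XW with XP:PW = 1:5 ⇒ P = (0, 5/6)
5. H is where the line through W parallel to XK meets line GX ⇒ H = (-5/8, 5/4)
6. J is where the line through L parallel to GE meets line GP ⇒ J = (185/114, 29/57)
through J parallel to GH: direction (-35/24, 7/12); meets WP at S = (0, 22/19)
S = W + t·(P−W) with t = 132/95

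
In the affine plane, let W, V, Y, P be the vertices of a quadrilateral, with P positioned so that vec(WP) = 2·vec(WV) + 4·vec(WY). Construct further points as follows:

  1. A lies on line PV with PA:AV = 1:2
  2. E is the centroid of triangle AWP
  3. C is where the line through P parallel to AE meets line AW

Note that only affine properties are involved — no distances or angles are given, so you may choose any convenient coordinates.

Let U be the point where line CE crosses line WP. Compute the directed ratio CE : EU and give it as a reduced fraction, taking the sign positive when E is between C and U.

Set W = (0, 0), V = (1, 0), Y = (0, 1), P = (2, 4); any affine frame gives the same invariant.
1. A lies on line PV with PA:AV = 1:2 ⇒ A = (5/3, 8/3)
2. E is the centroid of triangle AWP ⇒ E = (11/9, 20/9)
3. C is where the line through P parallel to AE meets line AW ⇒ C = (10/3, 16/3)
line CE meets WP at U = (4/5, 8/5)
E = C + t·(U−C) with t = 5/6, so CE:EU = 5/6:1/6

CE:EU = 5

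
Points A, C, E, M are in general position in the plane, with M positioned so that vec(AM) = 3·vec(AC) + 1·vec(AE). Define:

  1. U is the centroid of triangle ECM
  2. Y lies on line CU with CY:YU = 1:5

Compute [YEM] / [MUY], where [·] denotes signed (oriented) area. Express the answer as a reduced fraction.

[YEM]:[MUY] = -16/5

Set A = (0, 0), C = (1, 0), E = (0, 1), M = (3, 1); any affine frame gives the same invariant.
1. U is the centroid of triangle ECM ⇒ U = (4/3, 2/3)
2. Y lies on line CU with CY:YU = 1:5 ⇒ Y = (19/18, 1/9)
2·[YEM] = -8/3, 2·[MUY] = 5/6
[YEM]:[MUY] = -8/3:5/6 = -16/5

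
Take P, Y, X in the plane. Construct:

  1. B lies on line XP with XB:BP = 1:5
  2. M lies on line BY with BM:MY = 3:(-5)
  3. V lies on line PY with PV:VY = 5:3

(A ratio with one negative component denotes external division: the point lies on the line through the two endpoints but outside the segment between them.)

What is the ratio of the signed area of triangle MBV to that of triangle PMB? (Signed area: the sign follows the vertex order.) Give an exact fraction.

Set P = (0, 0), Y = (1, 0), X = (0, 1); any affine frame gives the same invariant.
1. B lies on line XP with XB:BP = 1:5 ⇒ B = (0, 5/6)
2. M lies on line BY with BM:MY = 3:(-5) ⇒ M = (-3/2, 25/12)
3. V lies on line PY with PV:VY = 5:3 ⇒ V = (5/8, 0)
2·[MBV] = -15/32, 2·[PMB] = -5/4
[MBV]:[PMB] = -15/32:-5/4 = 3/8

[MBV]:[PMB] = 3/8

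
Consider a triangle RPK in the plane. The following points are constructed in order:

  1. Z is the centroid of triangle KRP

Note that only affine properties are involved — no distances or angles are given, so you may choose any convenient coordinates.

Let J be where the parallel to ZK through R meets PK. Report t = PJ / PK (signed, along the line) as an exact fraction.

t = 2

Assign R = (0, 0), P = (1, 0), K = (0, 1) — the answer is frame-independent, so this choice is without loss of generality.
1. Z is the centroid of triangle KRP ⇒ Z = (1/3, 1/3)
through R parallel to ZK: direction (-1/3, 2/3); meets PK at J = (-1, 2)
J = P + t·(K−P) with t = 2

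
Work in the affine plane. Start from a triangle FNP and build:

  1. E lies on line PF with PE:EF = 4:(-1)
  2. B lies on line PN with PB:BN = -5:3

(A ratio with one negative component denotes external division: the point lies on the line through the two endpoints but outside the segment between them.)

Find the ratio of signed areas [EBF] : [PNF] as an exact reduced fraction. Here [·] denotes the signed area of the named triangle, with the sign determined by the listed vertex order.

Set F = (0, 0), N = (1, 0), P = (0, 1); any affine frame gives the same invariant.
1. E lies on line PF with PE:EF = 4:(-1) ⇒ E = (0, -1/3)
2. B lies on line PN with PB:BN = -5:3 ⇒ B = (5/2, -3/2)
2·[EBF] = 5/6, 2·[PNF] = -1
[EBF]:[PNF] = 5/6:-1 = -5/6

[EBF]:[PNF] = -5/6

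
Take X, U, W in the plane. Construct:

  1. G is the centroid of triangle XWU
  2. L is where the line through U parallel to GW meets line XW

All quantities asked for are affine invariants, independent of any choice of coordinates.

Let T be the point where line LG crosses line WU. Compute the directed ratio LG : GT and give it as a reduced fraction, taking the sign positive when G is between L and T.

Choose coordinates X = (0, 0), U = (1, 0), W = (0, 1).
1. G is the centroid of triangle XWU ⇒ G = (1/3, 1/3)
2. L is where the line through U parallel to GW meets line XW ⇒ L = (0, 2)
line LG meets WU at T = (1/4, 3/4)
G = L + t·(T−L) with t = 4/3, so LG:GT = 4/3:-1/3

LG:GT = -4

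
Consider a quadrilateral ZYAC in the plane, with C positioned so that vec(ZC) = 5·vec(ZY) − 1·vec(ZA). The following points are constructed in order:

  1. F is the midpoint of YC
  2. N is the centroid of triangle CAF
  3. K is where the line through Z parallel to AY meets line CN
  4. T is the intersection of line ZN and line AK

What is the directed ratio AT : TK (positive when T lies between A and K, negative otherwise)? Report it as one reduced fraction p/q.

Set Z = (0, 0), Y = (1, 0), A = (0, 1), C = (5, -1); any affine frame gives the same invariant.
1. F is the midpoint of YC ⇒ F = (3, -1/2)
2. N is the centroid of triangle CAF ⇒ N = (8/3, -1/6)
3. K is where the line through Z parallel to AY meets line CN ⇒ K = (-11/9, 11/9)
4. T is the intersection of line ZN and line AK ⇒ T = (176/21, -11/21)
T = A + t·(K−A) with t = -48/7, so AT:TK = t:(1−t) = -48/7:55/7

AT:TK = -48/55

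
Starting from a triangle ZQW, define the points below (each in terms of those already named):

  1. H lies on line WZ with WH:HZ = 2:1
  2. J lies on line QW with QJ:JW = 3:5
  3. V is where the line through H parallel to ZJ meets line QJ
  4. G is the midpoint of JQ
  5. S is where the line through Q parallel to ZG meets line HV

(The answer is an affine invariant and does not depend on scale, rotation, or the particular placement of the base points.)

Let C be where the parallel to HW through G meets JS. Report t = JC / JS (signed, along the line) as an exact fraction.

Assign Z = (0, 0), Q = (1, 0), W = (0, 1) — the answer is frame-independent, so this choice is without loss of generality.
1. H lies on line WZ with WH:HZ = 2:1 ⇒ H = (0, 1/3)
2. J lies on line QW with QJ:JW = 3:5 ⇒ J = (5/8, 3/8)
3. V is where the line through H parallel to ZJ meets line QJ ⇒ V = (5/12, 7/12)
4. G is the midpoint of JQ ⇒ G = (13/16, 3/16)
5. S is where the line through Q parallel to ZG meets line HV ⇒ S = (-55/36, -7/12)
through G parallel to HW: direction (0, 2/3); meets JS at C = (13/16, 1137/2480)
C = J + t·(S−J) with t = -27/310

t = -27/310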